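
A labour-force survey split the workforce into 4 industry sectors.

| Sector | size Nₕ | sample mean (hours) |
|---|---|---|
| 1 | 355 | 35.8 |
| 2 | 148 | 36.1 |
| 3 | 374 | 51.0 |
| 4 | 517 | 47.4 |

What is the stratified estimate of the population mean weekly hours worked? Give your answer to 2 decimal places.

N = 1394; weights Wₕ = Nₕ/N = (0.2547, 0.1062, 0.2683, 0.3709).
x̄_st = Σ Wₕ·x̄ₕ = 0.2547·35.8 + 0.1062·36.1 + 0.2683·51.0 + 0.3709·47.4 ≈ 44.2121...
→ 44.21.

44.21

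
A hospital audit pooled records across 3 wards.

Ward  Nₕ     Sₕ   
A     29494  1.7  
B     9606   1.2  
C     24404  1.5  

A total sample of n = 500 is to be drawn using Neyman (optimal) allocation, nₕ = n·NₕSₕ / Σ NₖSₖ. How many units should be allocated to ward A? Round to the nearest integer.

255

A: NₕSₕ = 29494·1.7 = 50139.8
B: NₕSₕ = 9606·1.2 = 11527.2
C: NₕSₕ = 24404·1.5 = 36606
Σ NₕSₕ = 98273.
n_A = 500·50139.8/98273 = 255.105... → 255.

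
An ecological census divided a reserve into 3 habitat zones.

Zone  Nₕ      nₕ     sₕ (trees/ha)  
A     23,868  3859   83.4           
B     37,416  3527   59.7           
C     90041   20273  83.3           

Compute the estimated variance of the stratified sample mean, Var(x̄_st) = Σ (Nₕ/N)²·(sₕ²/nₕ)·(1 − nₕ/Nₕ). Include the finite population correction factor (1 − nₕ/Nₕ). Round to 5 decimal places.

0.18744

N = 151325. Term for each stratum: Wₕ²sₕ²/nₕ·(1−nₕ/Nₕ).
Var(x̄_st) = 0.03759044 + 0.05595488 + 0.09389602 = 0.18744134 → 0.18744.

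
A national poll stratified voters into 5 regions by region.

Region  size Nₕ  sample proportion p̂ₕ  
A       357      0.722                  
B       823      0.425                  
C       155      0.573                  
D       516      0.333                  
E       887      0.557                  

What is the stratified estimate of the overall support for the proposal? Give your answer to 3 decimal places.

0.498

Wₕ = Nₕ/N with N = 2738: 0.1304, 0.3006, 0.0566, 0.1885, 0.3240.
p̂_st = 0.1304·0.722 + 0.3006·0.425 + 0.0566·0.573 + 0.1885·0.333 + 0.3240·0.557 ≈ 0.49753... → 0.498.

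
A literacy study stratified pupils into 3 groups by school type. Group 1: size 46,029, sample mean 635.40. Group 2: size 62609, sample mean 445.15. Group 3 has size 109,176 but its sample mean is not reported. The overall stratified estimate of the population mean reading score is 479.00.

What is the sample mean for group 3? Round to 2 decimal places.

N = 46029 + 62609 + 109176 = 217814.
Overall total = μ·N = 479.00·217814 = 104332906.
Subtract the known strata: 46029·635.40 + 62609·445.15 = 57117222.95.
Remaining total for group 3: 104332906 − 57117222.95 = 47215683.05.
Divide by its size: 47215683.05 / 109176 = 432.4731... → 432.47.

432.47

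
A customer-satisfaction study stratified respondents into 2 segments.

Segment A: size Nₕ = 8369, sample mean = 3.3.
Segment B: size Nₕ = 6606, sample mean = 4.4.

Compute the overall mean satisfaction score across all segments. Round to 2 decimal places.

3.79

N = 8369 + 6606 = 14975.
Weight each subgroup mean by Nₕ/N and sum.
Σ Nₕx̄ₕ = 8369·3.3 + 6606·4.4 = 27617.7 + 29066.4 = 56684.1.
Divide by N: 56684.1 / 14975 = 3.7852... → 3.79.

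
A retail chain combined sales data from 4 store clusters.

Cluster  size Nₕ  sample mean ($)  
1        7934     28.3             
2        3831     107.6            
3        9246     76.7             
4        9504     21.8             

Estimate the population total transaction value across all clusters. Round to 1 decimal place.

1: 7934·28.3 = 224532.2
2: 3831·107.6 = 412215.6
3: 9246·76.7 = 709168.2
4: 9504·21.8 = 207187.2
τ̂ = Σ Nₕx̄ₕ = 1553103.2.

1553103.2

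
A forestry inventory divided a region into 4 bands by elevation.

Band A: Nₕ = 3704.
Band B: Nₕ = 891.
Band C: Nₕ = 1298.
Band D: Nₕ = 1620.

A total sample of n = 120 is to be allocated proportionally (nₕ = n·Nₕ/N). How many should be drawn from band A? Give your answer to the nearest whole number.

59

N = 3704 + 891 + 1298 + 1620 = 7513.
n_A = 120·3704/7513 = 59.161... → 59.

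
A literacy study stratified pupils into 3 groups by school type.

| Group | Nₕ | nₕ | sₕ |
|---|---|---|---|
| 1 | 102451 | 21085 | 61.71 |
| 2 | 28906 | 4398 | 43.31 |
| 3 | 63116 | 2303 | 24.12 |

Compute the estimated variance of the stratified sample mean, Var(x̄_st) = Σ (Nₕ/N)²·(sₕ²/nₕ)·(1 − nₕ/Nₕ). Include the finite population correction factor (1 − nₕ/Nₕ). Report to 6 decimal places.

N = 194473; Wₕ = Nₕ/N.
group 1: (102451/194473)²·61.71²/21085·(1 − 21085/102451) = 0.039808703
group 2: (28906/194473)²·43.31²/4398·(1 − 4398/28906) = 0.007989110
group 3: (63116/194473)²·24.12²/2303·(1 − 2303/63116) = 0.025637634
Sum = 0.073435446 → 0.073435.

0.073435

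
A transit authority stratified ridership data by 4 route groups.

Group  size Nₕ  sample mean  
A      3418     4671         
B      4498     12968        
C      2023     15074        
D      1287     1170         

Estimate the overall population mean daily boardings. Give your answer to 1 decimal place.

9468.7

N = 11226; weights Wₕ = Nₕ/N = (0.3045, 0.4007, 0.1802, 0.1146).
x̄_st = Σ Wₕ·x̄ₕ = 0.3045·4671 + 0.4007·12968 + 0.1802·15074 + 0.1146·1170 ≈ 9468.736...
→ 9468.7.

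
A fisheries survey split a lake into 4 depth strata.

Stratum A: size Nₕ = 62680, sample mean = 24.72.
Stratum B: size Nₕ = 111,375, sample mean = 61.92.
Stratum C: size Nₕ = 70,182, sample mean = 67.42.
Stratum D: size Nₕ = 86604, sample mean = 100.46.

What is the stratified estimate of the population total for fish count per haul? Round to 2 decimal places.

21877697.88

A: 62680·24.72 = 1549449.6
B: 111375·61.92 = 6896340
C: 70182·67.42 = 4731670.44
D: 86604·100.46 = 8700237.84
τ̂ = Σ Nₕx̄ₕ = 21877697.88.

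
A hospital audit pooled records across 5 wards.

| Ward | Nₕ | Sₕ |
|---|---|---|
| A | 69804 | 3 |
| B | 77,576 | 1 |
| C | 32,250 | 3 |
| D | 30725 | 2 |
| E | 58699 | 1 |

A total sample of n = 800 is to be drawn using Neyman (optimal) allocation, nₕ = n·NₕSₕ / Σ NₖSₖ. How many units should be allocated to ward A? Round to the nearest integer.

332

Σ NₕSₕ = 69804·3 + 77576·1 + 32250·3 + 30725·2 + 58699·1 = 503887.
Share for A: 209412/503887 = 0.41559.
n_A = 800 × 0.41559 = 332.475... → 332.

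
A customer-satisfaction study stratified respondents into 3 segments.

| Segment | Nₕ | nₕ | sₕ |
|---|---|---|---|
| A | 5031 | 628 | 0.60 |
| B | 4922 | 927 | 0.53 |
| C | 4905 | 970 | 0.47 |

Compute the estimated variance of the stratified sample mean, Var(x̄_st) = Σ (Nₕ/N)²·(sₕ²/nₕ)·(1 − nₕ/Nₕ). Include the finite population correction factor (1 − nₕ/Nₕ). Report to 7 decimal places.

N = 14858; Wₕ = Nₕ/N.
segment A: (5031/14858)²·0.60²/628·(1 − 628/5031) = 0.0000575208
segment B: (4922/14858)²·0.53²/927·(1 − 927/4922) = 0.0000269904
segment C: (4905/14858)²·0.47²/970·(1 − 970/4905) = 0.0000199107
Sum = 0.0001044220 → 0.0001044.

0.0001044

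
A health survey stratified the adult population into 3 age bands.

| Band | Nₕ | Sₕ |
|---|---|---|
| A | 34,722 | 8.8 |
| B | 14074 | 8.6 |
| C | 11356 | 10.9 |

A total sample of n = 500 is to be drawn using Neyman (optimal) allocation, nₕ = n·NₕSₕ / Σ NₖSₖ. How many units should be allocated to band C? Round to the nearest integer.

A: NₕSₕ = 34722·8.8 = 305553.6
B: NₕSₕ = 14074·8.6 = 121036.4
C: NₕSₕ = 11356·10.9 = 123780.4
Σ NₕSₕ = 550370.4.
n_C = 500·123780.4/550370.4 = 112.452... → 112.

112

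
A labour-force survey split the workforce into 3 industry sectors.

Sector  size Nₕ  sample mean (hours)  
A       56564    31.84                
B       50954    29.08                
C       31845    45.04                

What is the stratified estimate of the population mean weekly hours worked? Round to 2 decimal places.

33.85

x̄_st = (Σ Nₕx̄ₕ) / (Σ Nₕ) = (56564·31.84 + 50954·29.08 + 31845·45.04) / 139363
= 4717038.88 / 139363 = 33.8471... → 33.85.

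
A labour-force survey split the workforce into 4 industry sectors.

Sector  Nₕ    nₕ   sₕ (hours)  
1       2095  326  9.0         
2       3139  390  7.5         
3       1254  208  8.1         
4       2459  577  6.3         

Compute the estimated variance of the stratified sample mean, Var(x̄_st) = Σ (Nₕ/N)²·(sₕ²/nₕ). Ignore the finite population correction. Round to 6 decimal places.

N = 8947. Term for each stratum: Wₕ²sₕ²/nₕ.
Var(x̄_st) = 0.013623246 + 0.017753569 + 0.006196506 + 0.005195980 = 0.042769302 → 0.042769.

0.042769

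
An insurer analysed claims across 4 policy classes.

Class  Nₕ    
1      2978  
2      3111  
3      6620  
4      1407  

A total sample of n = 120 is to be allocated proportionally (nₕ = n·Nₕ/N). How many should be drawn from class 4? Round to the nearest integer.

Share of class 4 = 1407/14116 = 0.09967.
Allocate 120 × 0.09967 = 11.961... → 12.

12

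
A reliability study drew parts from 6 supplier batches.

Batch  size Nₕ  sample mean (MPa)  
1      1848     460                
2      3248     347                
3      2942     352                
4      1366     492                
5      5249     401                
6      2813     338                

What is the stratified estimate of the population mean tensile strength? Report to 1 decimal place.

N = 17466; weights Wₕ = Nₕ/N = (0.1058, 0.1860, 0.1684, 0.0782, 0.3005, 0.1611).
x̄_st = Σ Wₕ·x̄ₕ = 0.1058·460 + 0.1860·347 + 0.1684·352 + 0.0782·492 + 0.3005·401 + 0.1611·338 ≈ 385.917...
→ 385.9.

385.9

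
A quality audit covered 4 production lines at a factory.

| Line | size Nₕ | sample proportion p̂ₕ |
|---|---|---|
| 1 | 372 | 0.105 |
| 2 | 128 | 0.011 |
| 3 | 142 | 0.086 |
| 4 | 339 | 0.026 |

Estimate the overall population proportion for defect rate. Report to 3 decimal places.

Wₕ = Nₕ/N with N = 981: 0.3792, 0.1305, 0.1448, 0.3456.
p̂_st = 0.3792·0.105 + 0.1305·0.011 + 0.1448·0.086 + 0.3456·0.026 ≈ 0.06269... → 0.063.

0.063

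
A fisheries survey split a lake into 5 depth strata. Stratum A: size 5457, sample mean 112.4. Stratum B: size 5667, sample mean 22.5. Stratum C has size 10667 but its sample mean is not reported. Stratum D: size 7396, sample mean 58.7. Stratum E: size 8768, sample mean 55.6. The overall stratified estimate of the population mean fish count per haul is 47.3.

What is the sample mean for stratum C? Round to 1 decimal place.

N = 5457 + 5667 + 10667 + 7396 + 8768 = 37955.
Overall total = μ·N = 47.3·37955 = 1795271.5.
Subtract the known strata: 5457·112.4 + 5667·22.5 + 7396·58.7 + 8768·55.6 = 1662520.3.
Remaining total for stratum C: 1795271.5 − 1662520.3 = 132751.2.
Divide by its size: 132751.2 / 10667 = 12.445... → 12.4.

12.4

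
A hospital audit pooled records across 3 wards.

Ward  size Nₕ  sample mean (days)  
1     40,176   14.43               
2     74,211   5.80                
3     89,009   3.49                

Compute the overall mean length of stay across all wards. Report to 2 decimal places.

N = 203396; weights Wₕ = Nₕ/N = (0.1975, 0.3649, 0.4376).
x̄_st = Σ Wₕ·x̄ₕ = 0.1975·14.43 + 0.3649·5.80 + 0.4376·3.49 ≈ 6.4938...
→ 6.49.

6.49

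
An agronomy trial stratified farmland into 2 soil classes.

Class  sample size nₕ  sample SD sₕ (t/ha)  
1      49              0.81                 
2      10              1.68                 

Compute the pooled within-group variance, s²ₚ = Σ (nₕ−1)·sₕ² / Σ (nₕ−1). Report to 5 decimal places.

Degrees of freedom: 48 + 9 = 57.
Σ(nₕ−1)sₕ² = 48·0.6561 + 9·2.8224 = 56.8944.
s²ₚ = 56.8944 / 57 = 0.9981474... → 0.99815.

0.99815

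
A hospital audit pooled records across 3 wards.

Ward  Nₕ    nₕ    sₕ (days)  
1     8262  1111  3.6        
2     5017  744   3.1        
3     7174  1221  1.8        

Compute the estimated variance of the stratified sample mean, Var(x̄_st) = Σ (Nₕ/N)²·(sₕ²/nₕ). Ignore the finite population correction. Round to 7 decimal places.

0.0030071

N = 20453; Wₕ = Nₕ/N.
ward 1: (8262/20453)²·3.6²/1111 = 0.0019034755
ward 2: (5017/20453)²·3.1²/744 = 0.0007771854
ward 3: (7174/20453)²·1.8²/1221 = 0.0003264661
Sum = 0.0030071269 → 0.0030071.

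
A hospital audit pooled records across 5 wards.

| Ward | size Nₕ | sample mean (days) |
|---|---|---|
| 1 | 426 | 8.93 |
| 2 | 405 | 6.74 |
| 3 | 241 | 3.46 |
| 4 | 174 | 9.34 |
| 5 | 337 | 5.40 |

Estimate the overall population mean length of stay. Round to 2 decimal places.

6.83

N = 1583; weights Wₕ = Nₕ/N = (0.2691, 0.2558, 0.1522, 0.1099, 0.2129).
x̄_st = Σ Wₕ·x̄ₕ = 0.2691·8.93 + 0.2558·6.74 + 0.1522·3.46 + 0.1099·9.34 + 0.2129·5.40 ≈ 6.8305...
→ 6.83.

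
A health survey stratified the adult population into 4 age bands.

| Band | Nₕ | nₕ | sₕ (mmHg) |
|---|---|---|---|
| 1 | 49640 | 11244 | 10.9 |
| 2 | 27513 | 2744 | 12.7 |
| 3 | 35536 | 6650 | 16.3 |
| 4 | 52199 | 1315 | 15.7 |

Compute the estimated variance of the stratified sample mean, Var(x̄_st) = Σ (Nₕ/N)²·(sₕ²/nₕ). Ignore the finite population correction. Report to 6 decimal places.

0.023235

N = 164888. Term for each stratum: Wₕ²sₕ²/nₕ.
Var(x̄_st) = 0.000957674 + 0.001636519 + 0.001855720 + 0.018785373 = 0.023235286 → 0.023235.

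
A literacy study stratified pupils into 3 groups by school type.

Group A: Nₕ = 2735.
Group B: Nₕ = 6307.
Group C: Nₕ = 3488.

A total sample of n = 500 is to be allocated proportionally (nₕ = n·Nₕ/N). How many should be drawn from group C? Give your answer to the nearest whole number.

139

Share of group C = 3488/12530 = 0.27837.
Allocate 500 × 0.27837 = 139.186... → 139.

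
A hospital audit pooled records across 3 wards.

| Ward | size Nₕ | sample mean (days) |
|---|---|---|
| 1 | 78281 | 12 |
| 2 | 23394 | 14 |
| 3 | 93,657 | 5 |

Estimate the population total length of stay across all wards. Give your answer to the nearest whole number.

1: 78281·12 = 939372
2: 23394·14 = 327516
3: 93657·5 = 468285
τ̂ = Σ Nₕx̄ₕ = 1735173.

1735173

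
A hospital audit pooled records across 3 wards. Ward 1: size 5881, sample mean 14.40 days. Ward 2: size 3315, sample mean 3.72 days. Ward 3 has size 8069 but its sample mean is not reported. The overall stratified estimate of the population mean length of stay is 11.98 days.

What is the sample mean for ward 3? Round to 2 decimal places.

13.61

Σ Nₕx̄ₕ = N·μ, so 8069·x̄_3 = 17265·11.98 − (5881·14.40 + 3315·3.72).
= 206834.7 − 97018.2 = 109816.5.
x̄_3 = 109816.5 / 8069 = 13.6097... → 13.61.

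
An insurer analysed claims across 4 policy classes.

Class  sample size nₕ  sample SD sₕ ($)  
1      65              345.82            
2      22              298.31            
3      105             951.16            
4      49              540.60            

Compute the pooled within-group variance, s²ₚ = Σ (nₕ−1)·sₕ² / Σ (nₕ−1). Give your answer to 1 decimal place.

1: (65−1)·345.82² = 64·119591.4724 = 7653854.2336
2: (22−1)·298.31² = 21·88988.8561 = 1868765.9781
3: (105−1)·951.16² = 104·904705.3456 = 94089355.9424
4: (49−1)·540.60² = 48·292248.36 = 14027921.28
Numerator = 117639897.4341; denominator = Σ(nₕ−1) = 237.
s²ₚ = 117639897.4341/237 = 496370.875... → 496370.9.

496370.9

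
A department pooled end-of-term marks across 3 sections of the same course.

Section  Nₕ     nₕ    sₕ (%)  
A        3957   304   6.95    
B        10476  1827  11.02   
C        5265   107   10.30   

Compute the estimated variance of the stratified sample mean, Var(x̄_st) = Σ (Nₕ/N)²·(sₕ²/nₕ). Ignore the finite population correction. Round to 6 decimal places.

0.096047

N = 19698. Term for each stratum: Wₕ²sₕ²/nₕ.
Var(x̄_st) = 0.006411857 + 0.018800585 + 0.070834227 = 0.096046669 → 0.096047.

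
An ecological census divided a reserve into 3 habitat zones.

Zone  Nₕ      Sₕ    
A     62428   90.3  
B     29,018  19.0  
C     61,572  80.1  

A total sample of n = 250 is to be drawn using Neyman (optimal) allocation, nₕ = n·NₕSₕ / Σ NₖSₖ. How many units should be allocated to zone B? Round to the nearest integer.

12

Σ NₕSₕ = 62428·90.3 + 29018·19.0 + 61572·80.1 = 11120507.6.
Share for B: 551342/11120507.6 = 0.04958.
n_B = 250 × 0.04958 = 12.395... → 12.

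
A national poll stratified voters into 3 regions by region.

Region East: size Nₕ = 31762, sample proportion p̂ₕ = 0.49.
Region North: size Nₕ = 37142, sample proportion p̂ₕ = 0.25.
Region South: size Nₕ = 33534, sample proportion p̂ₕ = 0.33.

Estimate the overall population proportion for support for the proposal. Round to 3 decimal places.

0.351

N = 31762 + 37142 + 33534 = 102438.
Overall proportion = Σ (Nₕ/N)·p̂ₕ.
Σ Nₕp̂ₕ = 15563.38 + 9285.5 + 11066.22 = 35915.1.
35915.1 / 102438 = 0.35060... → 0.351.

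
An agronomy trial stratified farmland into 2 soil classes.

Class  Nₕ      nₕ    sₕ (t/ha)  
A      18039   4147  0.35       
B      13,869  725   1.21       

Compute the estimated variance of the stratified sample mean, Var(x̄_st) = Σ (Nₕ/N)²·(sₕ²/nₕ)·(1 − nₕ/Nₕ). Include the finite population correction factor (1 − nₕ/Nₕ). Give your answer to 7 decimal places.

0.0003689

N = 31908. Term for each stratum: Wₕ²sₕ²/nₕ·(1−nₕ/Nₕ).
Var(x̄_st) = 0.0000072708 + 0.0003615816 = 0.0003688523 → 0.0003689.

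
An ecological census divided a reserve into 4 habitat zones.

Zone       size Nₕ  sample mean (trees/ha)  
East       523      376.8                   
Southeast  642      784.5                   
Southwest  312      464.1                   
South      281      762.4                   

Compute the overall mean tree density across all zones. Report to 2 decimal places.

N = 1758; weights Wₕ = Nₕ/N = (0.2975, 0.3652, 0.1775, 0.1598).
x̄_st = Σ Wₕ·x̄ₕ = 0.2975·376.8 + 0.3652·784.5 + 0.1775·464.1 + 0.1598·762.4 ≈ 602.8151...
→ 602.82.

602.82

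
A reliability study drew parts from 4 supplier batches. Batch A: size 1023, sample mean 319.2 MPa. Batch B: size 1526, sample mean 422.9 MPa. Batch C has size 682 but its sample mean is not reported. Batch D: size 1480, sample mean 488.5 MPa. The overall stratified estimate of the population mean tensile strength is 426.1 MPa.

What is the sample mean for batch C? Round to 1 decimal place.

458.2

N = 1023 + 1526 + 682 + 1480 = 4711.
Overall total = μ·N = 426.1·4711 = 2007357.1.
Subtract the known strata: 1023·319.2 + 1526·422.9 + 1480·488.5 = 1694867.
Remaining total for batch C: 2007357.1 − 1694867 = 312490.1.
Divide by its size: 312490.1 / 682 = 458.197... → 458.2.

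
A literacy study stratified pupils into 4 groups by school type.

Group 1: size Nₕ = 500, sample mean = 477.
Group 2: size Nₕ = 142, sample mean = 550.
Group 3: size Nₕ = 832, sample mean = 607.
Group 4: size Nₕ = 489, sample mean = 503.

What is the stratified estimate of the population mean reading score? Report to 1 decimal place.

543.9

x̄_st = (Σ Nₕx̄ₕ) / (Σ Nₕ) = (500·477 + 142·550 + 832·607 + 489·503) / 1963
= 1067591 / 1963 = 543.857... → 543.9.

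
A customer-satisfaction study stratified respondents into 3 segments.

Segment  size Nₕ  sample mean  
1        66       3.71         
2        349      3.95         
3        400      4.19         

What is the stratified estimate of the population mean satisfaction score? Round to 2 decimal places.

4.05

x̄_st = (Σ Nₕx̄ₕ) / (Σ Nₕ) = (66·3.71 + 349·3.95 + 400·4.19) / 815
= 3299.41 / 815 = 4.0484... → 4.05.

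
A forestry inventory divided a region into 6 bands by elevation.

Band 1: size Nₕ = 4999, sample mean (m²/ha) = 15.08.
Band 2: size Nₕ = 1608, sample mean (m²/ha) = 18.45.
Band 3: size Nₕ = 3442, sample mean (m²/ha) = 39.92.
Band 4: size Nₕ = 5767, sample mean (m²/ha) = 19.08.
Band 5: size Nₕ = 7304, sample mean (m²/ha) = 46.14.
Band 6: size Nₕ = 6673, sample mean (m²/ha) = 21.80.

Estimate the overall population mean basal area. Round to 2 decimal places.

28.03

N = 29793; weights Wₕ = Nₕ/N = (0.1678, 0.0540, 0.1155, 0.1936, 0.2452, 0.2240).
x̄_st = Σ Wₕ·x̄ₕ = 0.1678·15.08 + 0.0540·18.45 + 0.1155·39.92 + 0.1936·19.08 + 0.2452·46.14 + 0.2240·21.80 ≈ 28.0257...
→ 28.03.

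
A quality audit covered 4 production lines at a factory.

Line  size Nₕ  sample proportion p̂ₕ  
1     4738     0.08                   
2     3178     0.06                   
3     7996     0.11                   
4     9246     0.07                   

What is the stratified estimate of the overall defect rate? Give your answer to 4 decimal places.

0.0833

Wₕ = Nₕ/N with N = 25158: 0.1883, 0.1263, 0.3178, 0.3675.
p̂_st = 0.1883·0.08 + 0.1263·0.06 + 0.3178·0.11 + 0.3675·0.07 ≈ 0.083333... → 0.0833.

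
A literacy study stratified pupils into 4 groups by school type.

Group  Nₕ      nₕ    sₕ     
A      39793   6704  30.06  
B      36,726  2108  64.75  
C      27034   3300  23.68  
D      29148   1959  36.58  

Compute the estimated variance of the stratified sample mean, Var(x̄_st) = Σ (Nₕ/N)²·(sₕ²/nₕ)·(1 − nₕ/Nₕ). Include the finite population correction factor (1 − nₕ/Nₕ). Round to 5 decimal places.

N = 132701. Term for each stratum: Wₕ²sₕ²/nₕ·(1−nₕ/Nₕ).
Var(x̄_st) = 0.01007827 + 0.14359395 + 0.00619131 + 0.03074019 = 0.19060372 → 0.19060.

0.19060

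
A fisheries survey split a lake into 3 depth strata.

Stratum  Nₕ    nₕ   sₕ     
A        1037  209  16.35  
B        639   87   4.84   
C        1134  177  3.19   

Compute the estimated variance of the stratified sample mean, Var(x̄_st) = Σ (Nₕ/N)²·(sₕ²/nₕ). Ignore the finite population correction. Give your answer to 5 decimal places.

0.19748

N = 2810; Wₕ = Nₕ/N.
stratum A: (1037/2810)²·16.35²/209 = 0.17419436
stratum B: (639/2810)²·4.84²/87 = 0.01392389
stratum C: (1134/2810)²·3.19²/177 = 0.00936314
Sum = 0.19748139 → 0.19748.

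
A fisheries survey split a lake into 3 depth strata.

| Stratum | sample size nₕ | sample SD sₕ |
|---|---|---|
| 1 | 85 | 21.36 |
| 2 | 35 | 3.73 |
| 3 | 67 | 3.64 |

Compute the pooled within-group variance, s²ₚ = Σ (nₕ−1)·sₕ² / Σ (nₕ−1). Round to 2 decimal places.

Degrees of freedom: 84 + 34 + 66 = 184.
Σ(nₕ−1)sₕ² = 84·456.2496 + 34·13.9129 + 66·13.2496 = 39672.4786.
s²ₚ = 39672.4786 / 184 = 215.6113... → 215.61.

215.61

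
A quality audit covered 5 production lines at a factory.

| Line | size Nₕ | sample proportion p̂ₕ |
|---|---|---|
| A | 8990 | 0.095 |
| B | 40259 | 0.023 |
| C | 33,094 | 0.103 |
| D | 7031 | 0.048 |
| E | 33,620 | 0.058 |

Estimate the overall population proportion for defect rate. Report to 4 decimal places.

0.0608

N = 8990 + 40259 + 33094 + 7031 + 33620 = 122994.
Overall proportion = Σ (Nₕ/N)·p̂ₕ.
Σ Nₕp̂ₕ = 854.05 + 925.957 + 3408.682 + 337.488 + 1949.96 = 7476.137.
7476.137 / 122994 = 0.060785... → 0.0608.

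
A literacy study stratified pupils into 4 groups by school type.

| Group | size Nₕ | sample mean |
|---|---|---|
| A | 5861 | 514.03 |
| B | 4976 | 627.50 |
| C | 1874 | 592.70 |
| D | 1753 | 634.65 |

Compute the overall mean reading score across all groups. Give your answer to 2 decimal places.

577.88

N = 5861 + 4976 + 1874 + 1753 = 14464.
Weight each subgroup mean by Nₕ/N and sum.
Σ Nₕx̄ₕ = 5861·514.03 + 4976·627.50 + 1874·592.70 + 1753·634.65 = 3012729.83 + 3122440 + 1110719.8 + 1112541.45 = 8358431.08.
Divide by N: 8358431.08 / 14464 = 577.8783... → 577.88.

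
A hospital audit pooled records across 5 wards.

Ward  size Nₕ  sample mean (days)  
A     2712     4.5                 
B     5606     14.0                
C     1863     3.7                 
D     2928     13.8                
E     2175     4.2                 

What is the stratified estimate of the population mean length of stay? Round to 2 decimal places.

9.63

x̄_st = (Σ Nₕx̄ₕ) / (Σ Nₕ) = (2712·4.5 + 5606·14.0 + 1863·3.7 + 2928·13.8 + 2175·4.2) / 15284
= 147122.5 / 15284 = 9.6259... → 9.63.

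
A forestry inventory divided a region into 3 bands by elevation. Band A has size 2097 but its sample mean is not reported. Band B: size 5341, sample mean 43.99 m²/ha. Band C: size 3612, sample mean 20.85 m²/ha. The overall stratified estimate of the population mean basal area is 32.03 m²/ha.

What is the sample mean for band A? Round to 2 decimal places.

N = 2097 + 5341 + 3612 = 11050.
Overall total = μ·N = 32.03·11050 = 353931.5.
Subtract the known strata: 5341·43.99 + 3612·20.85 = 310260.79.
Remaining total for band A: 353931.5 − 310260.79 = 43670.71.
Divide by its size: 43670.71 / 2097 = 20.8253... → 20.83.

20.83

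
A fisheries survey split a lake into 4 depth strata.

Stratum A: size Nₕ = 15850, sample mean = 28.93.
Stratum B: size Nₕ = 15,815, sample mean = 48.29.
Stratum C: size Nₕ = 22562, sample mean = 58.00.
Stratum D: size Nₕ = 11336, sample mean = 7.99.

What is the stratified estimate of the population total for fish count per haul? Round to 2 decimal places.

2621417.49

Estimate total by summing Nₕ·x̄ₕ over strata.
15850·28.93 + 15815·48.29 + 22562·58.00 + 11336·7.99 = 458540.5 + 763706.35 + 1308596 + 90574.64 = 2621417.49.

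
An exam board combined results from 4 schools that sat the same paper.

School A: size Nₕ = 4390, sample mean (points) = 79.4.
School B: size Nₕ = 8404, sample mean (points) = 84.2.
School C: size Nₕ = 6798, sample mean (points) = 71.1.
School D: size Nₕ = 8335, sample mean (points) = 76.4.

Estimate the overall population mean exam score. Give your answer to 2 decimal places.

77.93

N = 27927; weights Wₕ = Nₕ/N = (0.1572, 0.3009, 0.2434, 0.2985).
x̄_st = Σ Wₕ·x̄ₕ = 0.1572·79.4 + 0.3009·84.2 + 0.2434·71.1 + 0.2985·76.4 ≈ 77.9287...
→ 77.93.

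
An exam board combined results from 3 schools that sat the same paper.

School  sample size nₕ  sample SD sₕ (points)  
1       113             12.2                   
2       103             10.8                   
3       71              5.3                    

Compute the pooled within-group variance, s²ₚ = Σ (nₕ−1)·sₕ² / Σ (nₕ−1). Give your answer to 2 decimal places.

107.51

1: (113−1)·12.2² = 112·148.84 = 16670.08
2: (103−1)·10.8² = 102·116.64 = 11897.28
3: (71−1)·5.3² = 70·28.09 = 1966.3
Numerator = 30533.66; denominator = Σ(nₕ−1) = 284.
s²ₚ = 30533.66/284 = 107.5129... → 107.51.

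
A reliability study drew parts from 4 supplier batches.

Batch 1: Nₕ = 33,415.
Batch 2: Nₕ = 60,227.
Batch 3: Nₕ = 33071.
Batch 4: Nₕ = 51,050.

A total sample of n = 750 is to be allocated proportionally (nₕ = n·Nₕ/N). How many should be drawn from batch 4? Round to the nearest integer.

Share of batch 4 = 51050/177763 = 0.28718.
Allocate 750 × 0.28718 = 215.385... → 215.

215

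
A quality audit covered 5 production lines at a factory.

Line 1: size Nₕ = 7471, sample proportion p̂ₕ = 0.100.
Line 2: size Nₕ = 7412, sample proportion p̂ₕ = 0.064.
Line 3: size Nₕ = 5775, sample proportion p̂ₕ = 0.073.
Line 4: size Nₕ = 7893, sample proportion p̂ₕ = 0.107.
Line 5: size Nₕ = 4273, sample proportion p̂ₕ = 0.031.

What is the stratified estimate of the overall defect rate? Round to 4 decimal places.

Wₕ = Nₕ/N with N = 32824: 0.2276, 0.2258, 0.1759, 0.2405, 0.1302.
p̂_st = 0.2276·0.100 + 0.2258·0.064 + 0.1759·0.073 + 0.2405·0.107 + 0.1302·0.031 ≈ 0.079821... → 0.0798.

0.0798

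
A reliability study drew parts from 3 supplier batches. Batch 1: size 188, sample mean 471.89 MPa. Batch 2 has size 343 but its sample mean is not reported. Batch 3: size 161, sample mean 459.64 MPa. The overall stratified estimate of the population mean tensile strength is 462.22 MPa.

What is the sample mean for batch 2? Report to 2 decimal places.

Σ Nₕx̄ₕ = N·μ, so 343·x̄_2 = 692·462.22 − (188·471.89 + 161·459.64).
= 319856.24 − 162717.36 = 157138.88.
x̄_2 = 157138.88 / 343 = 458.1308... → 458.13.

458.13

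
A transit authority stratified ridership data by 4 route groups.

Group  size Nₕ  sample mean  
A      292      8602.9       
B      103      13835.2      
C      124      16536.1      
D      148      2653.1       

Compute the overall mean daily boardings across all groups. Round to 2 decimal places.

N = 292 + 103 + 124 + 148 = 667.
Weight each subgroup mean by Nₕ/N and sum.
Σ Nₕx̄ₕ = 292·8602.9 + 103·13835.2 + 124·16536.1 + 148·2653.1 = 2512046.8 + 1425025.6 + 2050476.4 + 392658.8 = 6380207.6.
Divide by N: 6380207.6 / 667 = 9565.5286... → 9565.53.

9565.53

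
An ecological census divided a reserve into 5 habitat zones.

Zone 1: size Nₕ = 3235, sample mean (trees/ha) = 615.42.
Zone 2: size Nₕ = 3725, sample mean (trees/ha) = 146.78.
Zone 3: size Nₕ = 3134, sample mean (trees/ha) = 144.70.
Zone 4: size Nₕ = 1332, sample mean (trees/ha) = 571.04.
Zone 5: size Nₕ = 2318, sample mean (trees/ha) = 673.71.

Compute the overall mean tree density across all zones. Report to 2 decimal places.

386.60

x̄_st = (Σ Nₕx̄ₕ) / (Σ Nₕ) = (3235·615.42 + 3725·146.78 + 3134·144.70 + 1332·571.04 + 2318·673.71) / 13744
= 5313414.06 / 13744 = 386.5988... → 386.60.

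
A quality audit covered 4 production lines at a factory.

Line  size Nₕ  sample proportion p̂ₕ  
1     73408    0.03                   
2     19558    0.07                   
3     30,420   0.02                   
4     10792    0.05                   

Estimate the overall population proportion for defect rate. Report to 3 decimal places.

N = 73408 + 19558 + 30420 + 10792 = 134178.
Overall proportion = Σ (Nₕ/N)·p̂ₕ.
Σ Nₕp̂ₕ = 2202.24 + 1369.06 + 608.4 + 539.6 = 4719.3.
4719.3 / 134178 = 0.03517... → 0.035.

0.035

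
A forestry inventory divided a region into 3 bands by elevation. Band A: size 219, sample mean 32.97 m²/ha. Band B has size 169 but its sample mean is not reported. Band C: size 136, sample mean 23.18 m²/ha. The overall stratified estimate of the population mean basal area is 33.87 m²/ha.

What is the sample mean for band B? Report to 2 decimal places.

43.64

N = 219 + 169 + 136 = 524.
Overall total = μ·N = 33.87·524 = 17747.88.
Subtract the known strata: 219·32.97 + 136·23.18 = 10372.91.
Remaining total for band B: 17747.88 − 10372.91 = 7374.97.
Divide by its size: 7374.97 / 169 = 43.6389... → 43.64.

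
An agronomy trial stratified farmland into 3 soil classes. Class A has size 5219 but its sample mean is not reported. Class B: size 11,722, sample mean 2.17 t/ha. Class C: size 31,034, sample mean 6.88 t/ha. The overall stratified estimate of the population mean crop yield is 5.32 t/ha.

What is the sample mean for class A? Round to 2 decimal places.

Σ Nₕx̄ₕ = N·μ, so 5219·x̄_A = 47975·5.32 − (11722·2.17 + 31034·6.88).
= 255227 − 238950.66 = 16276.34.
x̄_A = 16276.34 / 5219 = 3.1187... → 3.12.

3.12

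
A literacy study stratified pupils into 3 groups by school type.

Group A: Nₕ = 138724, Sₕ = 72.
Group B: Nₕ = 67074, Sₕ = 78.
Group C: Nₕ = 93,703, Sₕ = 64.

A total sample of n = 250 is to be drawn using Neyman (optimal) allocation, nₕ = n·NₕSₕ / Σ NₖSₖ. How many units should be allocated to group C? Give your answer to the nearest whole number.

71

Σ NₕSₕ = 138724·72 + 67074·78 + 93703·64 = 21216892.
Share for C: 5996992/21216892 = 0.28265.
n_C = 250 × 0.28265 = 70.663... → 71.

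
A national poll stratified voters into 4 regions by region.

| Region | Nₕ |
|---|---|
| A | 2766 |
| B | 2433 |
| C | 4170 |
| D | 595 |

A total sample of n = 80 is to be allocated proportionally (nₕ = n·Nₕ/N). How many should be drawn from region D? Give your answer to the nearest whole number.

5

N = 2766 + 2433 + 4170 + 595 = 9964.
n_D = 80·595/9964 = 4.777... → 5.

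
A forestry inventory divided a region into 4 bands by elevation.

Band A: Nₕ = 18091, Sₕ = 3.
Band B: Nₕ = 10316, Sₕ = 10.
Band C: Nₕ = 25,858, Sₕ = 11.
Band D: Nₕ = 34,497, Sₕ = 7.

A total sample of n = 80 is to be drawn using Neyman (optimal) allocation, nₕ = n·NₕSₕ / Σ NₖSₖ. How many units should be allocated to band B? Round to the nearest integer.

A: NₕSₕ = 18091·3 = 54273
B: NₕSₕ = 10316·10 = 103160
C: NₕSₕ = 25858·11 = 284438
D: NₕSₕ = 34497·7 = 241479
Σ NₕSₕ = 683350.
n_B = 80·103160/683350 = 12.077... → 12.

12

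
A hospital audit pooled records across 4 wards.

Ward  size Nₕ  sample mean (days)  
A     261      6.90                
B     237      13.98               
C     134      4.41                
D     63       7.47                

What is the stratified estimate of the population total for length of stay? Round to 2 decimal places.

A: 261·6.90 = 1800.9
B: 237·13.98 = 3313.26
C: 134·4.41 = 590.94
D: 63·7.47 = 470.61
τ̂ = Σ Nₕx̄ₕ = 6175.71.

6175.71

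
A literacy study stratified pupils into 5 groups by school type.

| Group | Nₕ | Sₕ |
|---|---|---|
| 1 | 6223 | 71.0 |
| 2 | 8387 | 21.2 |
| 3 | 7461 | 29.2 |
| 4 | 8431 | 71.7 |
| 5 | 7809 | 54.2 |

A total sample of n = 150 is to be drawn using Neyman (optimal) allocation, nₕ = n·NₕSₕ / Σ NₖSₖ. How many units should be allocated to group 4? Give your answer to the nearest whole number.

1: NₕSₕ = 6223·71.0 = 441833
2: NₕSₕ = 8387·21.2 = 177804.4
3: NₕSₕ = 7461·29.2 = 217861.2
4: NₕSₕ = 8431·71.7 = 604502.7
5: NₕSₕ = 7809·54.2 = 423247.8
Σ NₕSₕ = 1865249.1.
n_4 = 150·604502.7/1865249.1 = 48.613... → 49.

49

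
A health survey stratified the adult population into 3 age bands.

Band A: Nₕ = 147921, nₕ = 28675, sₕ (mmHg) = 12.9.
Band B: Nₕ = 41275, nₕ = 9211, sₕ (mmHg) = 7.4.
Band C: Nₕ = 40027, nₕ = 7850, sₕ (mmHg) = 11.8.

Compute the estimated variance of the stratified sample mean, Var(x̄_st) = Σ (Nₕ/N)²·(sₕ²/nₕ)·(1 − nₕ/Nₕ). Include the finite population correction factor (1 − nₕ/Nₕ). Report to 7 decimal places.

0.0025327

N = 229223; Wₕ = Nₕ/N.
band A: (147921/229223)²·12.9²/28675·(1 − 28675/147921) = 0.0019481988
band B: (41275/229223)²·7.4²/9211·(1 − 9211/41275) = 0.0001497425
band C: (40027/229223)²·11.8²/7850·(1 − 7850/40027) = 0.0004347870
Sum = 0.0025327283 → 0.0025327.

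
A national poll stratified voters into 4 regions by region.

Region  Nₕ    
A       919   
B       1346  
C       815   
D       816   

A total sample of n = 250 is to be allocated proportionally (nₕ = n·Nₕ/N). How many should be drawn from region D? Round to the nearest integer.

N = 919 + 1346 + 815 + 816 = 3896.
n_D = 250·816/3896 = 52.361... → 52.

52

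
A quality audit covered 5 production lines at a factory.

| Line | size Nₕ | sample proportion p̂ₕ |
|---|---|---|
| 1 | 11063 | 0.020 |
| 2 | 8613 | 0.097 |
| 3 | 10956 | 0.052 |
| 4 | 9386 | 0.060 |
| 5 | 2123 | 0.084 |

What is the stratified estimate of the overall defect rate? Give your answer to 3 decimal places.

Wₕ = Nₕ/N with N = 42141: 0.2625, 0.2044, 0.2600, 0.2227, 0.0504.
p̂_st = 0.2625·0.020 + 0.2044·0.097 + 0.2600·0.052 + 0.2227·0.060 + 0.0504·0.084 ≈ 0.05619... → 0.056.

0.056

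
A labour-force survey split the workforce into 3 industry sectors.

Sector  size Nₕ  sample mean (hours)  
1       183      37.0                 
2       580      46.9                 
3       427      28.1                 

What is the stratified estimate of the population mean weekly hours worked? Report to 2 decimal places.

38.63

x̄_st = (Σ Nₕx̄ₕ) / (Σ Nₕ) = (183·37.0 + 580·46.9 + 427·28.1) / 1190
= 45971.7 / 1190 = 38.6317... → 38.63.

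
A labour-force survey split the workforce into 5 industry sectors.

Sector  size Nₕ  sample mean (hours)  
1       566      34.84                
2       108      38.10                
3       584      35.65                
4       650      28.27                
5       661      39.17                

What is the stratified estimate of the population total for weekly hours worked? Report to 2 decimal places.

1: 566·34.84 = 19719.44
2: 108·38.10 = 4114.8
3: 584·35.65 = 20819.6
4: 650·28.27 = 18375.5
5: 661·39.17 = 25891.37
τ̂ = Σ Nₕx̄ₕ = 88920.71.

88920.71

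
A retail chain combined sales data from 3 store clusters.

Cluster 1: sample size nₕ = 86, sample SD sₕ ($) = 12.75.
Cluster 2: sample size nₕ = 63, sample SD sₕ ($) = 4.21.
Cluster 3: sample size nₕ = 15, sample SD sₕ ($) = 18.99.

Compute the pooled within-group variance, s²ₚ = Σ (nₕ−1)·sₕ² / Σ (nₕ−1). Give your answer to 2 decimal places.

1: (86−1)·12.75² = 85·162.5625 = 13817.8125
2: (63−1)·4.21² = 62·17.7241 = 1098.8942
3: (15−1)·18.99² = 14·360.6201 = 5048.6814
Numerator = 19965.3881; denominator = Σ(nₕ−1) = 161.
s²ₚ = 19965.3881/161 = 124.0086... → 124.01.

124.01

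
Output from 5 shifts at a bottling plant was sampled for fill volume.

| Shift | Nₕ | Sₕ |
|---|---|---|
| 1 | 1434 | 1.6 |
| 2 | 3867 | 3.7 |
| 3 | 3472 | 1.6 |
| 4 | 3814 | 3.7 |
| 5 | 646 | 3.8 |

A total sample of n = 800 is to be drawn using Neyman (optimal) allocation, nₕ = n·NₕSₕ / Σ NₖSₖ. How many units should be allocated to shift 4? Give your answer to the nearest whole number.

Σ NₕSₕ = 1434·1.6 + 3867·3.7 + 3472·1.6 + 3814·3.7 + 646·3.8 = 38724.1.
Share for 4: 14111.8/38724.1 = 0.36442.
n_4 = 800 × 0.36442 = 291.535... → 292.

292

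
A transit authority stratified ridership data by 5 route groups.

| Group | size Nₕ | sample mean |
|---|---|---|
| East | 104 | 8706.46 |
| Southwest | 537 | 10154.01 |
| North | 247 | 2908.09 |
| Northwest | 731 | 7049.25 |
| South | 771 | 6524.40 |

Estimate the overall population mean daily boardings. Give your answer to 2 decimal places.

7221.67

N = 104 + 537 + 247 + 731 + 771 = 2390.
Overall mean = Σ (Nₕ/N)·x̄ₕ — weight by population share, not a simple average.
Σ Nₕx̄ₕ = 104·8706.46 + 537·10154.01 + 247·2908.09 + 731·7049.25 + 771·6524.40 = 905471.84 + 5452703.37 + 718298.23 + 5153001.75 + 5030312.4 = 17259787.59.
Divide by N: 17259787.59 / 2390 = 7221.6684... → 7221.67.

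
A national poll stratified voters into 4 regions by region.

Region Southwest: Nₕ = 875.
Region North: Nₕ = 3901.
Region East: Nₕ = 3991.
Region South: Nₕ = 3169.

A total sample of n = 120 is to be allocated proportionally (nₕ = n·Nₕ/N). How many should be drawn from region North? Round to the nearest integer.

Share of region North = 3901/11936 = 0.32683.
Allocate 120 × 0.32683 = 39.219... → 39.

39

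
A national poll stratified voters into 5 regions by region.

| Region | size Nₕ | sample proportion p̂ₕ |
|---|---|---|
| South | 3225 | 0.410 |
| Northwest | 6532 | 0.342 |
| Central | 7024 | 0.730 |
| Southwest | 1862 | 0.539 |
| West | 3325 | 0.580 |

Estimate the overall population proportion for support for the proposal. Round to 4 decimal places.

N = 3225 + 6532 + 7024 + 1862 + 3325 = 21968.
Overall proportion = Σ (Nₕ/N)·p̂ₕ.
Σ Nₕp̂ₕ = 1322.25 + 2233.944 + 5127.52 + 1003.618 + 1928.5 = 11615.832.
11615.832 / 21968 = 0.528761... → 0.5288.

0.5288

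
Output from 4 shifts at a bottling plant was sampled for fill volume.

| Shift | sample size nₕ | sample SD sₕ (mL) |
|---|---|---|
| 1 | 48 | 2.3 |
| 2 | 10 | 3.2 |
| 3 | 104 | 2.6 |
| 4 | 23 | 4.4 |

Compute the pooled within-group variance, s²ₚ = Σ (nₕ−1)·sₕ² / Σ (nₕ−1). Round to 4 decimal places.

8.0828

1: (48−1)·2.3² = 47·5.29 = 248.63
2: (10−1)·3.2² = 9·10.24 = 92.16
3: (104−1)·2.6² = 103·6.76 = 696.28
4: (23−1)·4.4² = 22·19.36 = 425.92
Numerator = 1462.99; denominator = Σ(nₕ−1) = 181.
s²ₚ = 1462.99/181 = 8.082818... → 8.0828.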